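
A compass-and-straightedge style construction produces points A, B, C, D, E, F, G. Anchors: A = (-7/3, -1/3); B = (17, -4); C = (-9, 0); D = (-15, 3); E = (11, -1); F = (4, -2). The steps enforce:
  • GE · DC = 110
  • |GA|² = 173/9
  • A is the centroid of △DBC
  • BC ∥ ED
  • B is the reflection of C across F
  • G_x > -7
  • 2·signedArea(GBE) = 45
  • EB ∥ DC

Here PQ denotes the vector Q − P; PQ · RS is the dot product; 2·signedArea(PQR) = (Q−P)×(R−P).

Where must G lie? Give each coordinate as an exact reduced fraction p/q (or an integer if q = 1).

1. G_x = -20/3  [2·signedArea(GBE) = 45 ∩ GE · DC = 110]
2. G_y = 1/3  [2·signedArea(GBE) = 45 ∩ GE · DC = 110]
   → G = (-20/3, 1/3)

G = (-20/3, 1/3)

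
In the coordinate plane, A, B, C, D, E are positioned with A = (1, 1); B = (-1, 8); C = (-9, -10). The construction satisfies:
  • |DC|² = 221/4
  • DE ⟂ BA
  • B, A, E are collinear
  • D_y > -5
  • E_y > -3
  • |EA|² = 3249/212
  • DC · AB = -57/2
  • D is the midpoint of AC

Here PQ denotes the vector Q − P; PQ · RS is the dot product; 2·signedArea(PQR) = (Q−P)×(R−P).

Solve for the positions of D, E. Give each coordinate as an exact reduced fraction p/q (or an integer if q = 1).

D = (-4, -9/2)
E = (110/53, -293/106)

1. D_x = -4  [D is the midpoint of AC]
2. D_y = -9/2  [D is the midpoint of AC]
   → D = (-4, -9/2)
3. E_x = 110/53  [B, A, E are collinear ∩ DE ⟂ BA]
4. E_y = -293/106  [B, A, E are collinear ∩ DE ⟂ BA]
   → E = (110/53, -293/106)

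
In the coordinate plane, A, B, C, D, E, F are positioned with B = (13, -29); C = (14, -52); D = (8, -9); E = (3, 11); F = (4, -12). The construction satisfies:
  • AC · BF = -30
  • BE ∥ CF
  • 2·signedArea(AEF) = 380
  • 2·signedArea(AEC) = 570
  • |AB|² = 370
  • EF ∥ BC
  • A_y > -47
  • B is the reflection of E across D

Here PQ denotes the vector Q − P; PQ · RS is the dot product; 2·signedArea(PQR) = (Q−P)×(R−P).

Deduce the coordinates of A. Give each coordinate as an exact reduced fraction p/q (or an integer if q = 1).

A = (22, -46)

1. A_x = 22  [AC · BF = -30 ∩ 2·signedArea(AEC) = 570]
2. A_y = -46  [AC · BF = -30 ∩ 2·signedArea(AEC) = 570]
   → A = (22, -46)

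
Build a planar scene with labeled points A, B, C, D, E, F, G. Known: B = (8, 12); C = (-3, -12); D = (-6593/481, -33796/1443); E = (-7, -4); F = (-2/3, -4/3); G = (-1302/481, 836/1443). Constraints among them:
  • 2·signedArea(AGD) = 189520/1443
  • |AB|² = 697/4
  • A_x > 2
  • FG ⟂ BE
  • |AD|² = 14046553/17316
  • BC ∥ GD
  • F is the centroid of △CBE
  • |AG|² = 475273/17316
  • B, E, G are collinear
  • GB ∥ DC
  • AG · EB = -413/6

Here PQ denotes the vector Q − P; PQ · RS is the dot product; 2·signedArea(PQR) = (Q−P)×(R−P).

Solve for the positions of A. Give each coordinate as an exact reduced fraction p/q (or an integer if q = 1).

A = (5/2, 0)

1. A_x = 5/2  [AG · EB = -413/6 ∩ 2·signedArea(AGD) = 189520/1443]
2. A_y = 0  [AG · EB = -413/6 ∩ 2·signedArea(AGD) = 189520/1443]
   → A = (5/2, 0)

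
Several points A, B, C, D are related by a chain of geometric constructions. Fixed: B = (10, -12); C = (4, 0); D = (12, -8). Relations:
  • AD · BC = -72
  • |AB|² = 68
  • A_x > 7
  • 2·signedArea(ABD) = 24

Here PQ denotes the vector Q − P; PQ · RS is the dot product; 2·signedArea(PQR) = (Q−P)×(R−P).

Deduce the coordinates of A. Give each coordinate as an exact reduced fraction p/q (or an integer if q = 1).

A = (8, -4)

1. A_x = 8  [AD · BC = -72 ∩ 2·signedArea(ABD) = 24]
2. A_y = -4  [AD · BC = -72 ∩ 2·signedArea(ABD) = 24]
   → A = (8, -4)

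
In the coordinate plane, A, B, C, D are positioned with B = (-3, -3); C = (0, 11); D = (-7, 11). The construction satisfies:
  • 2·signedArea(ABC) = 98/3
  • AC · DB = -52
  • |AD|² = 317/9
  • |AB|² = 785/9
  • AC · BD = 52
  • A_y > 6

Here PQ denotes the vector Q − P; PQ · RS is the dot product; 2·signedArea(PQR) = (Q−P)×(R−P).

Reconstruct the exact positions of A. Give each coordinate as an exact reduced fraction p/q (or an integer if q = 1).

1. A_x = -10/3  [AC · BD = 52 ∩ 2·signedArea(ABC) = 98/3]
2. A_y = 19/3  [AC · BD = 52 ∩ 2·signedArea(ABC) = 98/3]
   → A = (-10/3, 19/3)

A = (-10/3, 19/3)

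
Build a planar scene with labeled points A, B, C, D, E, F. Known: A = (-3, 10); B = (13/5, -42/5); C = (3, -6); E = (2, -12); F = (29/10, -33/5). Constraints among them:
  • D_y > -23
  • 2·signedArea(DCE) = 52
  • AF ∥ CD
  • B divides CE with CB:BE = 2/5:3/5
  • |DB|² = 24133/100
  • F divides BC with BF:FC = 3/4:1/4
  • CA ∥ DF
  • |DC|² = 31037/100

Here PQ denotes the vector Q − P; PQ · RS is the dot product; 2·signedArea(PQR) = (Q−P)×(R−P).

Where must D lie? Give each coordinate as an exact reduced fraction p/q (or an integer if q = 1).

D = (89/10, -113/5)

1. D_x = 89/10  [CA ∥ DF ∩ AF ∥ CD]
2. D_y = -113/5  [CA ∥ DF ∩ AF ∥ CD]
   → D = (89/10, -113/5)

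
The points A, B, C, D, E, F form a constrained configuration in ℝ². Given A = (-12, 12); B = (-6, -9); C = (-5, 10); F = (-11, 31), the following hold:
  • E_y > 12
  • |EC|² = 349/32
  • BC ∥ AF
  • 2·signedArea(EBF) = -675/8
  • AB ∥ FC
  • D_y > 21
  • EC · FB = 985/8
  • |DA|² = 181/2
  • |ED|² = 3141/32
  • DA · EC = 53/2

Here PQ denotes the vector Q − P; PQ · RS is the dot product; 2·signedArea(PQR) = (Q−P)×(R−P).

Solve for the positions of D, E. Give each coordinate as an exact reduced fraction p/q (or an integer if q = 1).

D = (-23/2, 43/2)
E = (-53/8, 103/8)

1. E_x = -53/8  [2·signedArea(EBF) = -675/8 ∩ EC · FB = 985/8]
2. E_y = 103/8  [2·signedArea(EBF) = -675/8 ∩ EC · FB = 985/8]
   → E = (-53/8, 103/8)
3. D_x = -23/2  [line -13/8·x + 23/8·y + -161/2 = 0 ∩ |DA|² = 181/2]
4. D_y = 43/2  [line -13/8·x + 23/8·y + -161/2 = 0 ∩ |DA|² = 181/2]
   → D = (-23/2, 43/2)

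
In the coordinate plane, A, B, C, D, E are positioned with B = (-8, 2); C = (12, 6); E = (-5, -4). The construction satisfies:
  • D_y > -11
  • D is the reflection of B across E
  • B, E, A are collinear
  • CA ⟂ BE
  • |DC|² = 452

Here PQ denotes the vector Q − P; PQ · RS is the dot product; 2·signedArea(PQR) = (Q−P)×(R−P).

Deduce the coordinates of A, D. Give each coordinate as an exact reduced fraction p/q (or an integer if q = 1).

1. A_x = -28/5  [B, E, A are collinear ∩ CA ⟂ BE]
2. A_y = -14/5  [B, E, A are collinear ∩ CA ⟂ BE]
   → A = (-28/5, -14/5)
3. D_x = -2  [D is the reflection of B across E]
4. D_y = -10  [D is the reflection of B across E]
   → D = (-2, -10)

A = (-28/5, -14/5)
D = (-2, -10)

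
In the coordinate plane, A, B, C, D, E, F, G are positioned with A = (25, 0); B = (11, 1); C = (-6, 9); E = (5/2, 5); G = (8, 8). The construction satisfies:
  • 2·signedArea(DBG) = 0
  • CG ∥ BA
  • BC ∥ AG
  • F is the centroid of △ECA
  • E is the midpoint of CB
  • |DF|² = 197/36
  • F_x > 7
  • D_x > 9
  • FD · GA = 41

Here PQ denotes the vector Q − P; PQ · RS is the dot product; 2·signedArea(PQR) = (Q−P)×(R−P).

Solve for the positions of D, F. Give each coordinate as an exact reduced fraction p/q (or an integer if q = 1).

D = (19/2, 9/2)
F = (43/6, 14/3)

1. F_x = 43/6  [F is the centroid of △ECA]
2. F_y = 14/3  [F is the centroid of △ECA]
   → F = (43/6, 14/3)
3. D_x = 19/2  [2·signedArea(DBG) = 0 ∩ FD · GA = 41]
4. D_y = 9/2  [2·signedArea(DBG) = 0 ∩ FD · GA = 41]
   → D = (19/2, 9/2)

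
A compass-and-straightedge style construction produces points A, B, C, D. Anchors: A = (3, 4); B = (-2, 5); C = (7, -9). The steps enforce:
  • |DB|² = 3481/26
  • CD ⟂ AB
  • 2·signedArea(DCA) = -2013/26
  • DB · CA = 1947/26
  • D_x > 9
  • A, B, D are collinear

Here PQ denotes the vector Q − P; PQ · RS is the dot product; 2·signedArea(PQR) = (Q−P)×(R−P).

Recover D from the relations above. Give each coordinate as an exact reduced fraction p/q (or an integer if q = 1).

1. D_x = 243/26  [A, B, D are collinear ∩ CD ⟂ AB]
2. D_y = 71/26  [A, B, D are collinear ∩ CD ⟂ AB]
   → D = (243/26, 71/26)

D = (243/26, 71/26)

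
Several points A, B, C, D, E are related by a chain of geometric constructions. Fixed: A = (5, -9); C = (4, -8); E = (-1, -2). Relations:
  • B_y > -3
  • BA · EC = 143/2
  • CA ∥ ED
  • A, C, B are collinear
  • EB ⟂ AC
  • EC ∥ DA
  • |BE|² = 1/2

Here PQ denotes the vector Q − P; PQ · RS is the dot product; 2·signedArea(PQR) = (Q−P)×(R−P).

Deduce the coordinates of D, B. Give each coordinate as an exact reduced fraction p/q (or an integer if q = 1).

B = (-3/2, -5/2)
D = (0, -3)

1. D_x = 0  [EC ∥ DA ∩ CA ∥ ED]
2. D_y = -3  [EC ∥ DA ∩ CA ∥ ED]
   → D = (0, -3)
3. B_x = -3/2  [A, C, B are collinear ∩ EB ⟂ AC]
4. B_y = -5/2  [A, C, B are collinear ∩ EB ⟂ AC]
   → B = (-3/2, -5/2)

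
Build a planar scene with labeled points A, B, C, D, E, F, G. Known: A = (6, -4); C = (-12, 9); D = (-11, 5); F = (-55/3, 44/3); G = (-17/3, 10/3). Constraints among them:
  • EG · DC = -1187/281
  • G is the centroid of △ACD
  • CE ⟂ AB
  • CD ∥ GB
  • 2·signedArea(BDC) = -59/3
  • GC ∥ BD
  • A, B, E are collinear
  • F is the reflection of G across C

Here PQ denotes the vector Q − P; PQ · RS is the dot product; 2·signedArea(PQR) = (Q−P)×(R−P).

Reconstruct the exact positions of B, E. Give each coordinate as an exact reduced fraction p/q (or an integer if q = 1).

B = (-14/3, -2/3)
E = (-3962/281, 641/281)

1. B_x = -14/3  [GC ∥ BD ∩ CD ∥ GB]
2. B_y = -2/3  [GC ∥ BD ∩ CD ∥ GB]
   → B = (-14/3, -2/3)
3. E_x = -3962/281  [A, B, E are collinear ∩ CE ⟂ AB]
4. E_y = 641/281  [A, B, E are collinear ∩ CE ⟂ AB]
   → E = (-3962/281, 641/281)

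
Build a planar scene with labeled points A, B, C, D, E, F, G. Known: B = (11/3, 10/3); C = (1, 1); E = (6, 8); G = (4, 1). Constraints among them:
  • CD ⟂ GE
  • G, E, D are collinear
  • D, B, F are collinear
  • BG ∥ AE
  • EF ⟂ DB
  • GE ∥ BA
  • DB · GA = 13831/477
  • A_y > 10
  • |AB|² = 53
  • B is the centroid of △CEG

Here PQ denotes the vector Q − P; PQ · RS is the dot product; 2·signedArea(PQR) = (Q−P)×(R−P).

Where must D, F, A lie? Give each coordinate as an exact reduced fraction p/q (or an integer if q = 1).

1. D_x = 200/53  [G, E, D are collinear ∩ CD ⟂ GE]
2. D_y = 11/53  [G, E, D are collinear ∩ CD ⟂ GE]
   → D = (200/53, 11/53)
3. F_x = 868005/247298  [D, B, F are collinear ∩ EF ⟂ DB]
4. F_y = 1957321/247298  [D, B, F are collinear ∩ EF ⟂ DB]
   → F = (868005/247298, 1957321/247298)
5. A_x = 17/3  [BG ∥ AE ∩ GE ∥ BA]
6. A_y = 31/3  [BG ∥ AE ∩ GE ∥ BA]
   → A = (17/3, 31/3)

A = (17/3, 31/3)
D = (200/53, 11/53)
F = (868005/247298, 1957321/247298)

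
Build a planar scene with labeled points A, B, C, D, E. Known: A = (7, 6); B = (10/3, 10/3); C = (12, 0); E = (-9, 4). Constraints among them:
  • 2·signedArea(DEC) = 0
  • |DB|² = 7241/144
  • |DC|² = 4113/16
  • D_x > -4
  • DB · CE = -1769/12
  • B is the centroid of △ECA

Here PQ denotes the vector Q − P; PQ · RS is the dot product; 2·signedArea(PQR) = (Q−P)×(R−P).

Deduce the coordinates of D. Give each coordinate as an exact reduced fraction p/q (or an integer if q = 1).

D = (-15/4, 3)

1. D_x = -15/4  [2·signedArea(DEC) = 0 ∩ DB · CE = -1769/12]
2. D_y = 3  [2·signedArea(DEC) = 0 ∩ DB · CE = -1769/12]
   → D = (-15/4, 3)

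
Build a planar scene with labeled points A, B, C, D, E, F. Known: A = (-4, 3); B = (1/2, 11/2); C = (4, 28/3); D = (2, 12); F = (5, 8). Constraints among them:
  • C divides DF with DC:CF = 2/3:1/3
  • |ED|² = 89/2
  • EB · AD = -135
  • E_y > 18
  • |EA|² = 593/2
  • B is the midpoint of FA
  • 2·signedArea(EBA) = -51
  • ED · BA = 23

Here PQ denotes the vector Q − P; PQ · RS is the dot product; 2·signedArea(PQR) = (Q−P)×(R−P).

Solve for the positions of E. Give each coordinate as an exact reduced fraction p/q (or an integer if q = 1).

E = (7/2, 37/2)

1. E_x = 7/2  [2·signedArea(EBA) = -51 ∩ ED · BA = 23]
2. E_y = 37/2  [2·signedArea(EBA) = -51 ∩ ED · BA = 23]
   → E = (7/2, 37/2)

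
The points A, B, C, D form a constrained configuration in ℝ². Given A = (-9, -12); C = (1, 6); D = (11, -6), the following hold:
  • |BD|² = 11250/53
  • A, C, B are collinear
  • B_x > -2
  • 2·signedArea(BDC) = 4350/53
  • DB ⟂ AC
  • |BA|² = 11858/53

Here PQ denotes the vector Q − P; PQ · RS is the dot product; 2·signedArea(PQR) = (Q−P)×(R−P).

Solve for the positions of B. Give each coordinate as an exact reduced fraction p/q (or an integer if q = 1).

B = (-92/53, 57/53)

1. B_x = -92/53  [A, C, B are collinear ∩ DB ⟂ AC]
2. B_y = 57/53  [A, C, B are collinear ∩ DB ⟂ AC]
   → B = (-92/53, 57/53)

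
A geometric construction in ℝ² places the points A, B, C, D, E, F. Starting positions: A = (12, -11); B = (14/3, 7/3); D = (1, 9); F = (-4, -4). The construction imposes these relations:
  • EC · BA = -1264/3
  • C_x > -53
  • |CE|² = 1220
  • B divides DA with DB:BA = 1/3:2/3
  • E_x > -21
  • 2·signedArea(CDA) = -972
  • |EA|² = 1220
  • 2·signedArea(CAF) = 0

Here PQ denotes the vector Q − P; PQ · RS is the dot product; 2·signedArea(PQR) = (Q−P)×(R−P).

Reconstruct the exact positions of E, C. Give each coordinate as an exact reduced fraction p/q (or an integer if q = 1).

1. C_x = -52  [2·signedArea(CAF) = 0 ∩ 2·signedArea(CDA) = -972]
2. C_y = 17  [2·signedArea(CAF) = 0 ∩ 2·signedArea(CDA) = -972]
   → C = (-52, 17)
3. E_x = -20  [line -22/3·x + 40/3·y + -560/3 = 0 ∩ |CE|² = 1220]
4. E_y = 3  [line -22/3·x + 40/3·y + -560/3 = 0 ∩ |CE|² = 1220]
   → E = (-20, 3)

C = (-52, 17)
E = (-20, 3)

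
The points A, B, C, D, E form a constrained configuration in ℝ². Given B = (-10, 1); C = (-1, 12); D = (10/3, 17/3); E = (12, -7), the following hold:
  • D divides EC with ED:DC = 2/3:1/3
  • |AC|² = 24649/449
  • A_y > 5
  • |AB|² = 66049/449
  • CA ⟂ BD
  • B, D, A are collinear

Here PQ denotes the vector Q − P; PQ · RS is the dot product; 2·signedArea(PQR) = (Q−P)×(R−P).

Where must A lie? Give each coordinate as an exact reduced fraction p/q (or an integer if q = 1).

A = (650/449, 2248/449)

1. A_x = 650/449  [B, D, A are collinear ∩ CA ⟂ BD]
2. A_y = 2248/449  [B, D, A are collinear ∩ CA ⟂ BD]
   → A = (650/449, 2248/449)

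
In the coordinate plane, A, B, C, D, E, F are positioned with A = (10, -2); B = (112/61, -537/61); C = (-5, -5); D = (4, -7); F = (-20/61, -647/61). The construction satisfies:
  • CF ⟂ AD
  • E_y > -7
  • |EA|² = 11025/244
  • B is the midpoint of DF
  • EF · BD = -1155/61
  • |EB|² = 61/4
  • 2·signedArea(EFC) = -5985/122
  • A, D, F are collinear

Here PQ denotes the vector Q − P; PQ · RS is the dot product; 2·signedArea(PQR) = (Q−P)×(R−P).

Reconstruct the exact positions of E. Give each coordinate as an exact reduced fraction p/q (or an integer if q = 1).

E = (295/61, -769/122)

1. E_x = 295/61  [line -342/61·x + -285/61·y + -285/122 = 0 ∩ |EB|² = 61/4]
2. E_y = -769/122  [line -342/61·x + -285/61·y + -285/122 = 0 ∩ |EB|² = 61/4]
   → E = (295/61, -769/122)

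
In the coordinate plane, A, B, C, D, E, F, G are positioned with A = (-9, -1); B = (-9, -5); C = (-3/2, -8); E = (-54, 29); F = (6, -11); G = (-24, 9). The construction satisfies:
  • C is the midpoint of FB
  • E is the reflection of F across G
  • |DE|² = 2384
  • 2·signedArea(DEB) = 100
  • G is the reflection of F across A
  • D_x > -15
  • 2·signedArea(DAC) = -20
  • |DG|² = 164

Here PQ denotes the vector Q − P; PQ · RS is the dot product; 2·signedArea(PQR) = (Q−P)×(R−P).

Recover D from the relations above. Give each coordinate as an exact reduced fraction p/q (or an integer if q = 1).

1. D_x = -14  [2·signedArea(DEB) = 100 ∩ 2·signedArea(DAC) = -20]
2. D_y = 1  [2·signedArea(DEB) = 100 ∩ 2·signedArea(DAC) = -20]
   → D = (-14, 1)

D = (-14, 1)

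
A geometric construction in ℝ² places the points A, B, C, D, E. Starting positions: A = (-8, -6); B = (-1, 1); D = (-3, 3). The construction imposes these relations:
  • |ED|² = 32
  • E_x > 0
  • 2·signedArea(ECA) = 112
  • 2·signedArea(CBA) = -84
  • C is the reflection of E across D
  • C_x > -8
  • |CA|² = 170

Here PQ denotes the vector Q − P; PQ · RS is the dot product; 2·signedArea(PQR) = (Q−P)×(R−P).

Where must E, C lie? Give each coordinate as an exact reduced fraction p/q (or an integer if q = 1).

C = (-7, 7)
E = (1, -1)

1. C_x = -7  [line 7·x + -7·y + 98 = 0 ∩ |CA|² = 170]
2. C_y = 7  [line 7·x + -7·y + 98 = 0 ∩ |CA|² = 170]
   → C = (-7, 7)
3. E_x = 1  [2·signedArea(ECA) = 112 ∩ C is the reflection of E across D]
4. E_y = -1  [2·signedArea(ECA) = 112 ∩ C is the reflection of E across D]
   → E = (1, -1)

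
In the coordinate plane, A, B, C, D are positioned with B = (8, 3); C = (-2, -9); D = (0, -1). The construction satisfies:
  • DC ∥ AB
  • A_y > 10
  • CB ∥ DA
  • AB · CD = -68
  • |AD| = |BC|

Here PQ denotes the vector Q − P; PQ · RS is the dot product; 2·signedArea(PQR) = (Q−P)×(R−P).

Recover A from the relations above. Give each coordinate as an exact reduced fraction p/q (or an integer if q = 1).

A = (10, 11)

1. A_x = 10  [DC ∥ AB ∩ CB ∥ DA]
2. A_y = 11  [DC ∥ AB ∩ CB ∥ DA]
   → A = (10, 11)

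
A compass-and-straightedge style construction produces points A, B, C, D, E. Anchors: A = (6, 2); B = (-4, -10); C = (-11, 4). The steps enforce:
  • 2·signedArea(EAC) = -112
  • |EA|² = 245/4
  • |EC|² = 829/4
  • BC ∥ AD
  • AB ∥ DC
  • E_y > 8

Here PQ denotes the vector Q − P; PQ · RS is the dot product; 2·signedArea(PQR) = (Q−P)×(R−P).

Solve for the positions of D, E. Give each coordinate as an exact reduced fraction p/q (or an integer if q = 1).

D = (-1, 16)
E = (5/2, 9)

1. D_x = -1  [AB ∥ DC ∩ BC ∥ AD]
2. D_y = 16  [AB ∥ DC ∩ BC ∥ AD]
   → D = (-1, 16)
3. E_x = 5/2  [line -2·x + -17·y + 158 = 0 ∩ |EA|² = 245/4]
4. E_y = 9  [line -2·x + -17·y + 158 = 0 ∩ |EA|² = 245/4]
   → E = (5/2, 9)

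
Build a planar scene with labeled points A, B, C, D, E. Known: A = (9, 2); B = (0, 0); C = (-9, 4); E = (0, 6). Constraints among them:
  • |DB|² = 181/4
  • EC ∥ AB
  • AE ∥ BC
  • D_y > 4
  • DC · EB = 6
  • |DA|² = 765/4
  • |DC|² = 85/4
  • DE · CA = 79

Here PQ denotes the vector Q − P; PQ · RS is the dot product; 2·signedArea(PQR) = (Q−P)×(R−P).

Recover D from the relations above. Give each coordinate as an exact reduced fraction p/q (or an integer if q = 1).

D = (-9/2, 5)

1. D_x = -9/2  [DC · EB = 6 ∩ DE · CA = 79]
2. D_y = 5  [DC · EB = 6 ∩ DE · CA = 79]
   → D = (-9/2, 5)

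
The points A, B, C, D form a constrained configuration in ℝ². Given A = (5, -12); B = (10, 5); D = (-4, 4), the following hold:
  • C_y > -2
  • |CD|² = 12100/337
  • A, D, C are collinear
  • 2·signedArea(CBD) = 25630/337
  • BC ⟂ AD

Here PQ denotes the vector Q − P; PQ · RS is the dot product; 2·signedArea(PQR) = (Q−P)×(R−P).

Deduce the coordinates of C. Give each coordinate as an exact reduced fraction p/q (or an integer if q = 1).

C = (-358/337, -412/337)

1. C_x = -358/337  [A, D, C are collinear ∩ BC ⟂ AD]
2. C_y = -412/337  [A, D, C are collinear ∩ BC ⟂ AD]
   → C = (-358/337, -412/337)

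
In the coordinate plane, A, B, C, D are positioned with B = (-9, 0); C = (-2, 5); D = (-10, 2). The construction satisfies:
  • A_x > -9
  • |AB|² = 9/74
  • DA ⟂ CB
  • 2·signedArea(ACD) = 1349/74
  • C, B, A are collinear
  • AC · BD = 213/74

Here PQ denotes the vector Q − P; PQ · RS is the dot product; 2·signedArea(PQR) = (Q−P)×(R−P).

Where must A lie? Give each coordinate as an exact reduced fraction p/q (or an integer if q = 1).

A = (-645/74, 15/74)

1. A_x = -645/74  [C, B, A are collinear ∩ DA ⟂ CB]
2. A_y = 15/74  [C, B, A are collinear ∩ DA ⟂ CB]
   → A = (-645/74, 15/74)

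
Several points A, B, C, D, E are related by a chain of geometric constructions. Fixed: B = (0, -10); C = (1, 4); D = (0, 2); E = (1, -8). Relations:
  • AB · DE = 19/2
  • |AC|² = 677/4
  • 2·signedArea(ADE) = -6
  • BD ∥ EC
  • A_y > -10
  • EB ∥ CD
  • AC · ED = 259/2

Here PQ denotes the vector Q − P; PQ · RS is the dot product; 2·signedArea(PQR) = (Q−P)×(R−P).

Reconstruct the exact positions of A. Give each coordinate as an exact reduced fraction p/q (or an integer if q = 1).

1. A_x = 1/2  [AB · DE = 19/2 ∩ 2·signedArea(ADE) = -6]
2. A_y = -9  [AB · DE = 19/2 ∩ 2·signedArea(ADE) = -6]
   → A = (1/2, -9)

A = (1/2, -9)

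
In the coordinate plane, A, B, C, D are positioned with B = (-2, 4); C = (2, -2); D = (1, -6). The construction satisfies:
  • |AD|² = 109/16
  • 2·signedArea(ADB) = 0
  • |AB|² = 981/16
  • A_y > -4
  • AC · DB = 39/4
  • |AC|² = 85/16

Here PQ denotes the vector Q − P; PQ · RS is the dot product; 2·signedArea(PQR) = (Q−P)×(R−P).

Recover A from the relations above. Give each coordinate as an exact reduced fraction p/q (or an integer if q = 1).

1. A_x = 1/4  [2·signedArea(ADB) = 0 ∩ AC · DB = 39/4]
2. A_y = -7/2  [2·signedArea(ADB) = 0 ∩ AC · DB = 39/4]
   → A = (1/4, -7/2)

A = (1/4, -7/2)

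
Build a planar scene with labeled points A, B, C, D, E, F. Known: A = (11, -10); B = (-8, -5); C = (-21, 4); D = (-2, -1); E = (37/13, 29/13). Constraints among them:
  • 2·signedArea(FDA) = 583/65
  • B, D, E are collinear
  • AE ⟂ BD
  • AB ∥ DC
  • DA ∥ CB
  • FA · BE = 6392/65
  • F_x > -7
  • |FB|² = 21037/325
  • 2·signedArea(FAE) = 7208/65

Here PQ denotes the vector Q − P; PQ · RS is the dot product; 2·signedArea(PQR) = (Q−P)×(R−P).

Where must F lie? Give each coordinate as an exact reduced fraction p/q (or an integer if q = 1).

F = (-87/13, 191/65)

1. F_x = -87/13  [2·signedArea(FAE) = 7208/65 ∩ 2·signedArea(FDA) = 583/65]
2. F_y = 191/65  [2·signedArea(FAE) = 7208/65 ∩ 2·signedArea(FDA) = 583/65]
   → F = (-87/13, 191/65)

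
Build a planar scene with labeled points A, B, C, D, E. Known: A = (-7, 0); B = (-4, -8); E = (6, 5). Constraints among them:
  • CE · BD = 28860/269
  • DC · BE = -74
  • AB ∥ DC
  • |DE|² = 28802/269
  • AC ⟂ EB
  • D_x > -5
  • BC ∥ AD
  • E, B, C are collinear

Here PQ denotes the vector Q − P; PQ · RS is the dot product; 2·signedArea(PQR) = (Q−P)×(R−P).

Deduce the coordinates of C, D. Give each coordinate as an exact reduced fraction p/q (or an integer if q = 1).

1. C_x = -336/269  [E, B, C are collinear ∩ AC ⟂ EB]
2. C_y = -1190/269  [E, B, C are collinear ∩ AC ⟂ EB]
   → C = (-336/269, -1190/269)
3. D_x = -1143/269  [AB ∥ DC ∩ BC ∥ AD]
4. D_y = 962/269  [AB ∥ DC ∩ BC ∥ AD]
   → D = (-1143/269, 962/269)

C = (-336/269, -1190/269)
D = (-1143/269, 962/269)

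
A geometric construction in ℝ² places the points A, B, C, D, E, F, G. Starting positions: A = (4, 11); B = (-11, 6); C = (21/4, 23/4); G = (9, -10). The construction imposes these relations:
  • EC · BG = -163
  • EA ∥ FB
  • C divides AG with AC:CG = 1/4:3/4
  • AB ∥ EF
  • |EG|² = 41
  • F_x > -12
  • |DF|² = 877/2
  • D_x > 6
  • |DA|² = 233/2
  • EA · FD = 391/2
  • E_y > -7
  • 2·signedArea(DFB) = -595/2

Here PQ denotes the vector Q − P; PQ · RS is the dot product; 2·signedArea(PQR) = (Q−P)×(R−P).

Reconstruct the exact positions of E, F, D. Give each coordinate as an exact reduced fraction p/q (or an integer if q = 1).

D = (13/2, 1/2)
E = (4, -6)
F = (-11, -11)

1. E_x = 4  [line -20·x + 16·y + 176 = 0 ∩ |EG|² = 41]
2. E_y = -6  [line -20·x + 16·y + 176 = 0 ∩ |EG|² = 41]
   → E = (4, -6)
3. F_x = -11  [EA ∥ FB ∩ AB ∥ EF]
4. F_y = -11  [EA ∥ FB ∩ AB ∥ EF]
   → F = (-11, -11)
5. D_x = 13/2  [2·signedArea(DFB) = -595/2 ∩ EA · FD = 391/2]
6. D_y = 1/2  [2·signedArea(DFB) = -595/2 ∩ EA · FD = 391/2]
   → D = (13/2, 1/2)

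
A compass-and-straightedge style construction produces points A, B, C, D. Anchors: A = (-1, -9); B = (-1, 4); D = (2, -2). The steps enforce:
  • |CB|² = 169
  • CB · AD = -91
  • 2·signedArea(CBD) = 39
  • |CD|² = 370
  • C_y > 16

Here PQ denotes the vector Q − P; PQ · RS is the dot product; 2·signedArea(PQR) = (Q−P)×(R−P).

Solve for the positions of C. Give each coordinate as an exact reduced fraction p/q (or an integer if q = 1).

1. C_x = -1  [2·signedArea(CBD) = 39 ∩ CB · AD = -91]
2. C_y = 17  [2·signedArea(CBD) = 39 ∩ CB · AD = -91]
   → C = (-1, 17)

C = (-1, 17)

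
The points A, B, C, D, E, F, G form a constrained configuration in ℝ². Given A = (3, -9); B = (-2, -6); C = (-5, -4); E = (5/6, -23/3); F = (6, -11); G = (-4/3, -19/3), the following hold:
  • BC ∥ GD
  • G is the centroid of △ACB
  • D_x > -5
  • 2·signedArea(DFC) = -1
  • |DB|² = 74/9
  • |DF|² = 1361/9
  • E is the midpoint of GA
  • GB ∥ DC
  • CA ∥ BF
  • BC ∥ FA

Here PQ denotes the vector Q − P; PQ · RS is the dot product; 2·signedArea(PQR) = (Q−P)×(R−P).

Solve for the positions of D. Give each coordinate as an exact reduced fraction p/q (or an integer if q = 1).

D = (-13/3, -13/3)

1. D_x = -13/3  [GB ∥ DC ∩ BC ∥ GD]
2. D_y = -13/3  [GB ∥ DC ∩ BC ∥ GD]
   → D = (-13/3, -13/3)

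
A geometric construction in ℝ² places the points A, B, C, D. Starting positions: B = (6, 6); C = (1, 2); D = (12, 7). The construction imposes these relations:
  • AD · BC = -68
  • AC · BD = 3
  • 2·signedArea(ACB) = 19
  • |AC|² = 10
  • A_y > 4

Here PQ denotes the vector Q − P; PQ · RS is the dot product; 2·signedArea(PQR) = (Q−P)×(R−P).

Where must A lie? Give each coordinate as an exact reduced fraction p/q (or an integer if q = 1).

A = (0, 5)

1. A_x = 0  [AC · BD = 3 ∩ 2·signedArea(ACB) = 19]
2. A_y = 5  [AC · BD = 3 ∩ 2·signedArea(ACB) = 19]
   → A = (0, 5)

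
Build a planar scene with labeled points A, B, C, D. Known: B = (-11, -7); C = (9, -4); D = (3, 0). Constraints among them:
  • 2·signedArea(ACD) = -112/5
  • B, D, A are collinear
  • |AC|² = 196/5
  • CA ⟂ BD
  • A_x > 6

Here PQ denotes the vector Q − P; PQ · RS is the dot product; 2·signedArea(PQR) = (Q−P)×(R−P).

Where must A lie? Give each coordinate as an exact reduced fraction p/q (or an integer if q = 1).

A = (31/5, 8/5)

1. A_x = 31/5  [B, D, A are collinear ∩ CA ⟂ BD]
2. A_y = 8/5  [B, D, A are collinear ∩ CA ⟂ BD]
   → A = (31/5, 8/5)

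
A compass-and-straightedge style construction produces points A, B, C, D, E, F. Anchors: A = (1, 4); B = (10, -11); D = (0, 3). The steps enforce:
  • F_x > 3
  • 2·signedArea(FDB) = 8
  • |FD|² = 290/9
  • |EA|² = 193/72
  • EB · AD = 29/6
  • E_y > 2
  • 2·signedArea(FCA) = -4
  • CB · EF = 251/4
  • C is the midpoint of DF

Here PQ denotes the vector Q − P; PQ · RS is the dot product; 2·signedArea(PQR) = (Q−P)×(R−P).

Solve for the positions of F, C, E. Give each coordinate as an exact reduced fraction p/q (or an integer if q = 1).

1. F_x = 11/3  [line 14·x + 10·y + -38 = 0 ∩ |FD|² = 290/9]
2. F_y = -4/3  [line 14·x + 10·y + -38 = 0 ∩ |FD|² = 290/9]
   → F = (11/3, -4/3)
3. C_x = 11/6  [C is the midpoint of DF]
4. C_y = 5/6  [C is the midpoint of DF]
   → C = (11/6, 5/6)
5. E_x = 17/12  [EB · AD = 29/6 ∩ CB · EF = 251/4]
6. E_y = 29/12  [EB · AD = 29/6 ∩ CB · EF = 251/4]
   → E = (17/12, 29/12)

C = (11/6, 5/6)
E = (17/12, 29/12)
F = (11/3, -4/3)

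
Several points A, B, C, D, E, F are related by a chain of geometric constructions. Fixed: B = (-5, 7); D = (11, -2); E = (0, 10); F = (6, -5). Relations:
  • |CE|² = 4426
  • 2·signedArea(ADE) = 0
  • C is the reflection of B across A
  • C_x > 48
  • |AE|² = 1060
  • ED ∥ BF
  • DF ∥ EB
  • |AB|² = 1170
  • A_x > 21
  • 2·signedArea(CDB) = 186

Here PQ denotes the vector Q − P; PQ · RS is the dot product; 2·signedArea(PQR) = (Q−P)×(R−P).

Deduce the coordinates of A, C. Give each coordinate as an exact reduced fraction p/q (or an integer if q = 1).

1. A_x = 22  [line -12·x + -11·y + 110 = 0 ∩ |AE|² = 1060]
2. A_y = -14  [line -12·x + -11·y + 110 = 0 ∩ |AE|² = 1060]
   → A = (22, -14)
3. C_x = 49  [C is the reflection of B across A]
4. C_y = -35  [C is the reflection of B across A]
   → C = (49, -35)

A = (22, -14)
C = (49, -35)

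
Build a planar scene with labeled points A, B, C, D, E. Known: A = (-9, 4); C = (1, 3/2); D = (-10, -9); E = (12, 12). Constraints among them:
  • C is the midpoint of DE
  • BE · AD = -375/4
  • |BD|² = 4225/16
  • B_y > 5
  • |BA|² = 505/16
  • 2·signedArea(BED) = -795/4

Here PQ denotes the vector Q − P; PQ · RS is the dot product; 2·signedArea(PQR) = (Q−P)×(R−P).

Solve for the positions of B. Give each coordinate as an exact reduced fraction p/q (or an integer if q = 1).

B = (-15/4, 6)

1. B_x = -15/4  [2·signedArea(BED) = -795/4 ∩ BE · AD = -375/4]
2. B_y = 6  [2·signedArea(BED) = -795/4 ∩ BE · AD = -375/4]
   → B = (-15/4, 6)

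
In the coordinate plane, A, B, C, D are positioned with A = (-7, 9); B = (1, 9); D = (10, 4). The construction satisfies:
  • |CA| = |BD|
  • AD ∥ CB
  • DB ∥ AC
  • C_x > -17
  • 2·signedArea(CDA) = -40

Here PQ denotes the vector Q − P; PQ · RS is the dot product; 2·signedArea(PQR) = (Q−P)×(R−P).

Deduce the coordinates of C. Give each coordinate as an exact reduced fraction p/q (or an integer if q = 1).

C = (-16, 14)

1. C_x = -16  [AD ∥ CB ∩ DB ∥ AC]
2. C_y = 14  [AD ∥ CB ∩ DB ∥ AC]
   → C = (-16, 14)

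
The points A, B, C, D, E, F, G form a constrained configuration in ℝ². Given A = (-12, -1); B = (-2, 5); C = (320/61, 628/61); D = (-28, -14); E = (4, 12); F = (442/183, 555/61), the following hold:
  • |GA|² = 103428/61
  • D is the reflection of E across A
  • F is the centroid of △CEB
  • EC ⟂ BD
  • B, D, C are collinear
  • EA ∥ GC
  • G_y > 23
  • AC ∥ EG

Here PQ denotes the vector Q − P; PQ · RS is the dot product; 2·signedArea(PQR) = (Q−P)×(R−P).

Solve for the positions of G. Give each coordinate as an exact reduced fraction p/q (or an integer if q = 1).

G = (1296/61, 1421/61)

1. G_x = 1296/61  [EA ∥ GC ∩ AC ∥ EG]
2. G_y = 1421/61  [EA ∥ GC ∩ AC ∥ EG]
   → G = (1296/61, 1421/61)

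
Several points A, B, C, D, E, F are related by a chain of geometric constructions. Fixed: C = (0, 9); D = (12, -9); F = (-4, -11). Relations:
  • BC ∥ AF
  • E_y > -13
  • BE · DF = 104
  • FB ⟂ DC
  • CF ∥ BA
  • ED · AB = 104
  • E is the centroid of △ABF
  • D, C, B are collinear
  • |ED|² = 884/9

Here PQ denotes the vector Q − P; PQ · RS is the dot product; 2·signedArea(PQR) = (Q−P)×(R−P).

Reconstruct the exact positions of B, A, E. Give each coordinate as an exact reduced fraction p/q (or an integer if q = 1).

1. B_x = 8  [D, C, B are collinear ∩ FB ⟂ DC]
2. B_y = -3  [D, C, B are collinear ∩ FB ⟂ DC]
   → B = (8, -3)
3. A_x = 4  [BC ∥ AF ∩ CF ∥ BA]
4. A_y = -23  [BC ∥ AF ∩ CF ∥ BA]
   → A = (4, -23)
5. E_x = 8/3  [E is the centroid of △ABF]
6. E_y = -37/3  [E is the centroid of △ABF]
   → E = (8/3, -37/3)

A = (4, -23)
B = (8, -3)
E = (8/3, -37/3)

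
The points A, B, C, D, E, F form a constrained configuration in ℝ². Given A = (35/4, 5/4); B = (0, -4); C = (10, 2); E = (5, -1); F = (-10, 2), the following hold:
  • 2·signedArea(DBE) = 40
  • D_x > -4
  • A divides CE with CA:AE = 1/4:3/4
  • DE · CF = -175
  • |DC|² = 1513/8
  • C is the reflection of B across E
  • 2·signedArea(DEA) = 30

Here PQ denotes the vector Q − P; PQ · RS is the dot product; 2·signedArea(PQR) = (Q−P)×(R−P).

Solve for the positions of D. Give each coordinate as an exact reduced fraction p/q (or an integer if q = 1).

D = (-15/4, 7/4)

1. D_x = -15/4  [DE · CF = -175 ∩ 2·signedArea(DEA) = 30]
2. D_y = 7/4  [DE · CF = -175 ∩ 2·signedArea(DEA) = 30]
   → D = (-15/4, 7/4)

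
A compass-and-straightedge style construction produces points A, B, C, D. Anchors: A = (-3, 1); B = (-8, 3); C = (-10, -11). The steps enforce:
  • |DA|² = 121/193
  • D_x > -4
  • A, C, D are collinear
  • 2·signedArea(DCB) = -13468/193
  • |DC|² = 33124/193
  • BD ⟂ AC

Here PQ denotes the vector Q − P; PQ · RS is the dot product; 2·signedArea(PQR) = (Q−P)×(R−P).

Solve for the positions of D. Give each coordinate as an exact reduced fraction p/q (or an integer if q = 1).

D = (-656/193, 61/193)

1. D_x = -656/193  [A, C, D are collinear ∩ BD ⟂ AC]
2. D_y = 61/193  [A, C, D are collinear ∩ BD ⟂ AC]
   → D = (-656/193, 61/193)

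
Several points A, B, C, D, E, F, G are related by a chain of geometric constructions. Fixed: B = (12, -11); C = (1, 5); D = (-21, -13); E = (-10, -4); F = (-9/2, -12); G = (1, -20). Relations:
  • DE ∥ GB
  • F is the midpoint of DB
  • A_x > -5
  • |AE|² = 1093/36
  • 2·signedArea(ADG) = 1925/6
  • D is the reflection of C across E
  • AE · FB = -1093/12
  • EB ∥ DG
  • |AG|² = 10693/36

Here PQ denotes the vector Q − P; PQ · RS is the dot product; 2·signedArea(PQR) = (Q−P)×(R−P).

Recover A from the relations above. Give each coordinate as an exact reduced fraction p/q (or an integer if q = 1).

A = (-9/2, -11/3)

1. A_x = -9/2  [2·signedArea(ADG) = 1925/6 ∩ AE · FB = -1093/12]
2. A_y = -11/3  [2·signedArea(ADG) = 1925/6 ∩ AE · FB = -1093/12]
   → A = (-9/2, -11/3)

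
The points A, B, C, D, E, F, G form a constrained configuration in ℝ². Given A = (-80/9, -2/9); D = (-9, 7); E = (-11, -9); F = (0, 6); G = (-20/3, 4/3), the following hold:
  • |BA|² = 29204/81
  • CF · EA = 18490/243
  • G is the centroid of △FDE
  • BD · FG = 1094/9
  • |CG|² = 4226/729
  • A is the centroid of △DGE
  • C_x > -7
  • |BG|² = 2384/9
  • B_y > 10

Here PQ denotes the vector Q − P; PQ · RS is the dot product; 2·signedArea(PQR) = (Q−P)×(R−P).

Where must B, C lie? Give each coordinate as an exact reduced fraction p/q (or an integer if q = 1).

B = (20/3, 32/3)
C = (-179/27, -29/27)

1. B_x = 20/3  [line 20/3·x + 14/3·y + -848/9 = 0 ∩ |BA|² = 29204/81]
2. B_y = 32/3  [line 20/3·x + 14/3·y + -848/9 = 0 ∩ |BA|² = 29204/81]
   → B = (20/3, 32/3)
3. C_x = -179/27  [line -19/9·x + -79/9·y + -5692/243 = 0 ∩ |CG|² = 4226/729]
4. C_y = -29/27  [line -19/9·x + -79/9·y + -5692/243 = 0 ∩ |CG|² = 4226/729]
   → C = (-179/27, -29/27)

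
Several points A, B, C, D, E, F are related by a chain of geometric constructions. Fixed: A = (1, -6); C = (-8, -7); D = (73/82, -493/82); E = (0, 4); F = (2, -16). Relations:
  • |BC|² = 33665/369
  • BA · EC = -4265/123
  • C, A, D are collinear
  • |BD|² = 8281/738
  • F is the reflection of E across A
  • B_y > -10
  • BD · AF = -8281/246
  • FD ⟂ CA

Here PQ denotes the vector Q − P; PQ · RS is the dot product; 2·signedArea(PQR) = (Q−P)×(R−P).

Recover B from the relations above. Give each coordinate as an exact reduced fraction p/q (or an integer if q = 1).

B = (155/123, -383/41)

1. B_x = 155/123  [BA · EC = -4265/123 ∩ BD · AF = -8281/246]
2. B_y = -383/41  [BA · EC = -4265/123 ∩ BD · AF = -8281/246]
   → B = (155/123, -383/41)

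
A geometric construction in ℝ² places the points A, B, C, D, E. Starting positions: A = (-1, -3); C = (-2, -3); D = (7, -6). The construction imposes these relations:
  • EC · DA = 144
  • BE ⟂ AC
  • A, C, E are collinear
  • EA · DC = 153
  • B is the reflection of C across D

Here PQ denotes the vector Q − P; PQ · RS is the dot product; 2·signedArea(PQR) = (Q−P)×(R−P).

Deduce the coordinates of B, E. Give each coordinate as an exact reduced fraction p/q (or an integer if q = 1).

1. B_x = 16  [B is the reflection of C across D]
2. B_y = -9  [B is the reflection of C across D]
   → B = (16, -9)
3. E_x = 16  [A, C, E are collinear ∩ BE ⟂ AC]
4. E_y = -3  [A, C, E are collinear ∩ BE ⟂ AC]
   → E = (16, -3)

B = (16, -9)
E = (16, -3)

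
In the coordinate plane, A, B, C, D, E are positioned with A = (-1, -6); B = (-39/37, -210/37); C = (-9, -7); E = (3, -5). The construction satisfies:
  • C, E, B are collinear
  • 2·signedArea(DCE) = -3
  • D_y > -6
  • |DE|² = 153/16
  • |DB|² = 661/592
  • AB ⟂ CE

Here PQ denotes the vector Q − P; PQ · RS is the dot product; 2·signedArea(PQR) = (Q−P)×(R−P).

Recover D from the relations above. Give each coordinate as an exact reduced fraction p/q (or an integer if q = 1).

D = (0, -23/4)

1. D_x = 0  [line -2·x + 12·y + 69 = 0 ∩ |DB|² = 661/592]
2. D_y = -23/4  [line -2·x + 12·y + 69 = 0 ∩ |DB|² = 661/592]
   → D = (0, -23/4)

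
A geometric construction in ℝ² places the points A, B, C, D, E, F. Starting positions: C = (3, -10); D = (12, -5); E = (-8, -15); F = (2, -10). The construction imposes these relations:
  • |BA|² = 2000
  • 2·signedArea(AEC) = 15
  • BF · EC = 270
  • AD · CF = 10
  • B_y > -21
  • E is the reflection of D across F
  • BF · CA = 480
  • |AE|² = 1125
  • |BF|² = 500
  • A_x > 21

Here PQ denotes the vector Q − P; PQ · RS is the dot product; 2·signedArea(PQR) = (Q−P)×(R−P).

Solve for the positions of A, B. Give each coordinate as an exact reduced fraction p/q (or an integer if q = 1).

1. A_x = 22  [2·signedArea(AEC) = 15 ∩ AD · CF = 10]
2. A_y = 0  [2·signedArea(AEC) = 15 ∩ AD · CF = 10]
   → A = (22, 0)
3. B_x = -18  [BF · EC = 270 ∩ BF · CA = 480]
4. B_y = -20  [BF · EC = 270 ∩ BF · CA = 480]
   → B = (-18, -20)

A = (22, 0)
B = (-18, -20)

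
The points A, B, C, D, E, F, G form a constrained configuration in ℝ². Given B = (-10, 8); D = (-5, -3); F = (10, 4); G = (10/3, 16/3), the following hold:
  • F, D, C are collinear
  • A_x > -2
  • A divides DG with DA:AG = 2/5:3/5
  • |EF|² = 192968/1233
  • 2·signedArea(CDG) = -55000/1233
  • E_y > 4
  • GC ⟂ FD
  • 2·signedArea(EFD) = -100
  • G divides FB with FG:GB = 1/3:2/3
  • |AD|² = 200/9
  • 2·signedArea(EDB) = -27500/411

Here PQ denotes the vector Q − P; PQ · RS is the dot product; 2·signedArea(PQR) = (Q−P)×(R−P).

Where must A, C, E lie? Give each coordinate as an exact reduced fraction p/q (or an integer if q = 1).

1. A_x = -5/3  [A divides DG with DA:AG = 2/5:3/5]
2. A_y = 1/3  [A divides DG with DA:AG = 2/5:3/5]
   → A = (-5/3, 1/3)
3. C_x = 690/137  [F, D, C are collinear ∩ GC ⟂ FD]
4. C_y = 692/411  [F, D, C are collinear ∩ GC ⟂ FD]
   → C = (690/137, 692/411)
5. E_x = -340/137  [2·signedArea(EFD) = -100 ∩ 2·signedArea(EDB) = -27500/411]
6. E_y = 1990/411  [2·signedArea(EFD) = -100 ∩ 2·signedArea(EDB) = -27500/411]
   → E = (-340/137, 1990/411)

A = (-5/3, 1/3)
C = (690/137, 692/411)
E = (-340/137, 1990/411)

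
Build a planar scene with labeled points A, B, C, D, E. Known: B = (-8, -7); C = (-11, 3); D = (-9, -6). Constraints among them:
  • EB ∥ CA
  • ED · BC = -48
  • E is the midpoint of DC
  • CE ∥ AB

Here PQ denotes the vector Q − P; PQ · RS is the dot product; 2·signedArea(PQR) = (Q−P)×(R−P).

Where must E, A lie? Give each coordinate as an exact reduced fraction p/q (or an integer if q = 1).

A = (-9, -5/2)
E = (-10, -3/2)

1. E_x = -10  [E is the midpoint of DC]
2. E_y = -3/2  [E is the midpoint of DC]
   → E = (-10, -3/2)
3. A_x = -9  [CE ∥ AB ∩ EB ∥ CA]
4. A_y = -5/2  [CE ∥ AB ∩ EB ∥ CA]
   → A = (-9, -5/2)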